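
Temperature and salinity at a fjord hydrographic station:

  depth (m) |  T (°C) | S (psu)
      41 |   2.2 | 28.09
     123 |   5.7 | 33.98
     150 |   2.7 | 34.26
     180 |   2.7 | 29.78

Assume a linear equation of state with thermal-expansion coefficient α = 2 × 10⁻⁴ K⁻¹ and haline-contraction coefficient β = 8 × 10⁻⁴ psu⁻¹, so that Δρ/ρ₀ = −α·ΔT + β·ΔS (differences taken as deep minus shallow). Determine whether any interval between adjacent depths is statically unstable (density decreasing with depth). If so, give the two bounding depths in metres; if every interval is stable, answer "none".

Evaluate Δρ/ρ₀ = −αΔT + βΔS across each adjacent pair:
  41–123 m: −αΔT+βΔS = −(2 × 10⁻⁴)(+3.5)+(8 × 10⁻⁴)(+5.89) = 4.0 × 10⁻³ → stable
  123–150 m: −αΔT+βΔS = −(2 × 10⁻⁴)(-3.0)+(8 × 10⁻⁴)(+0.28) = 8.2 × 10⁻⁴ → stable
  150–180 m: −αΔT+βΔS = −(2 × 10⁻⁴)(+0.0)+(8 × 10⁻⁴)(-4.48) = -3.6 × 10⁻³ → UNSTABLE
The 150–180 m interval has Δρ < 0: lighter water underlies denser water.

150–180 m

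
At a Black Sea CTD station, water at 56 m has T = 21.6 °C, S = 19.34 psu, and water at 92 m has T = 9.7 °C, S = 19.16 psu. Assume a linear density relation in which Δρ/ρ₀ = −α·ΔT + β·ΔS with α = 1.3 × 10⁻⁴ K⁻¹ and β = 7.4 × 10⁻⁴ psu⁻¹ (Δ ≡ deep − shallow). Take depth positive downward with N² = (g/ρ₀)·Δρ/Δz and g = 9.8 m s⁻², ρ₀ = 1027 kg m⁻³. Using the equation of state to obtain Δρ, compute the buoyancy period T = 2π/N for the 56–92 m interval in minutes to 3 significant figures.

ΔT = -11.9 K, ΔS = -0.18 psu (deep − shallow).
Δρ/ρ₀ = −αΔT + βΔS = 1.547 × 10⁻³ − 1.332 × 10⁻⁴ = 1.4138 × 10⁻³, so Δρ ≈ 1.452 kg m⁻³.
N² = (g/ρ₀)·Δρ/Δz = g·(Δρ/ρ₀)/Δz = 9.8 × 1.4138 × 10⁻³ / 36 = 3.8487 × 10⁻⁴ s⁻².
N = √(3.8487 × 10⁻⁴) = 0.019618 rad s⁻¹ → T = 2π/N = 320.28 s = 5.3380 min ≈ 5.34 min.

5.34 min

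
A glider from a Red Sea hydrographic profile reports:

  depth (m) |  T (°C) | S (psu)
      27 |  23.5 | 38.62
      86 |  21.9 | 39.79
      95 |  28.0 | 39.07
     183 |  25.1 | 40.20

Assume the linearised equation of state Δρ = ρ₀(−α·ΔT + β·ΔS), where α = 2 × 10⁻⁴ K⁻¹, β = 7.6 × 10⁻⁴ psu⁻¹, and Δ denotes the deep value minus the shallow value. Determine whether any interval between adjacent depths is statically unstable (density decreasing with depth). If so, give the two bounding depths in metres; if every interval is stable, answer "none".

86–95 m

Evaluate Δρ/ρ₀ = −αΔT + βΔS across each adjacent pair:
  27–86 m: −αΔT+βΔS = −(2 × 10⁻⁴)(-1.6)+(7.6 × 10⁻⁴)(+1.17) = 1.2 × 10⁻³ → stable
  86–95 m: −αΔT+βΔS = −(2 × 10⁻⁴)(+6.1)+(7.6 × 10⁻⁴)(-0.72) = -1.8 × 10⁻³ → UNSTABLE
  95–183 m: −αΔT+βΔS = −(2 × 10⁻⁴)(-2.9)+(7.6 × 10⁻⁴)(+1.13) = 1.4 × 10⁻³ → stable
The 86–95 m interval has Δρ < 0: lighter water underlies denser water.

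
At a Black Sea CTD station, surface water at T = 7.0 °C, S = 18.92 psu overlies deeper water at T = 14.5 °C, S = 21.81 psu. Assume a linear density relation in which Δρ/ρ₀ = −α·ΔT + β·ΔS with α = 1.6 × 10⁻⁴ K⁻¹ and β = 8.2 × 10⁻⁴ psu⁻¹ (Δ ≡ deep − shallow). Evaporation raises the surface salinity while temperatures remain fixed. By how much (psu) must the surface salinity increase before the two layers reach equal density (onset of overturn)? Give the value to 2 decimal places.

Neutral buoyancy requires −α(T_deep − T_surf) + β(S_deep − S_surf′) = 0.
S_surf′ = S_deep − (α/β)·ΔT = 21.81 − (1.6 × 10⁻⁴/8.2 × 10⁻⁴)·(+7.5) = 20.3466 psu.
Increase required: 20.3466 − 18.92 = 1.4266 psu.

1.43 psu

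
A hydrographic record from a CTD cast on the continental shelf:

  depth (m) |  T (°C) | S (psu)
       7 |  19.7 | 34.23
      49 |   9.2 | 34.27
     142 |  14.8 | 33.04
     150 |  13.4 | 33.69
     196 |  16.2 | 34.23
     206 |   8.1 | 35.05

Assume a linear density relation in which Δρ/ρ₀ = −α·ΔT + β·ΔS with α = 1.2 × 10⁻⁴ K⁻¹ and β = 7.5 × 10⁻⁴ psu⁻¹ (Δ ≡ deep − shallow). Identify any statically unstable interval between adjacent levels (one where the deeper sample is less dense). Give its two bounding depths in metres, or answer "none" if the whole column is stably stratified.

Evaluate Δρ/ρ₀ = −αΔT + βΔS across each adjacent pair:
  7–49 m: −αΔT+βΔS = −(1.2 × 10⁻⁴)(-10.5)+(7.5 × 10⁻⁴)(+0.04) = 1.3 × 10⁻³ → stable
  49–142 m: −αΔT+βΔS = −(1.2 × 10⁻⁴)(+5.6)+(7.5 × 10⁻⁴)(-1.23) = -1.6 × 10⁻³ → UNSTABLE
  142–150 m: −αΔT+βΔS = −(1.2 × 10⁻⁴)(-1.4)+(7.5 × 10⁻⁴)(+0.65) = 6.6 × 10⁻⁴ → stable
  150–196 m: −αΔT+βΔS = −(1.2 × 10⁻⁴)(+2.8)+(7.5 × 10⁻⁴)(+0.54) = 6.9 × 10⁻⁵ → stable
  196–206 m: −αΔT+βΔS = −(1.2 × 10⁻⁴)(-8.1)+(7.5 × 10⁻⁴)(+0.82) = 1.6 × 10⁻³ → stable
The 49–142 m interval has Δρ < 0: lighter water underlies denser water.

49–142 m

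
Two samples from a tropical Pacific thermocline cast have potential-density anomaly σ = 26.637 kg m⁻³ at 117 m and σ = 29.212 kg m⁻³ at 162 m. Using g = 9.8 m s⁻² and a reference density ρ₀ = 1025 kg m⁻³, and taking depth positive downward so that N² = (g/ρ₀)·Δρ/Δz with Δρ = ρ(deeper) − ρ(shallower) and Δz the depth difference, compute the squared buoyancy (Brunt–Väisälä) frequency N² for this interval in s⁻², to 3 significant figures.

5.47 × 10⁻⁴ s⁻²

Δρ = 1029.212 − 1026.637 = 2.575 kg m⁻³ over Δz = 162 − 117 = 45 m.
N² = (9.8/1025) × (2.575/45) = 5.4710 × 10⁻⁴ s⁻² ≈ 5.47 × 10⁻⁴ s⁻².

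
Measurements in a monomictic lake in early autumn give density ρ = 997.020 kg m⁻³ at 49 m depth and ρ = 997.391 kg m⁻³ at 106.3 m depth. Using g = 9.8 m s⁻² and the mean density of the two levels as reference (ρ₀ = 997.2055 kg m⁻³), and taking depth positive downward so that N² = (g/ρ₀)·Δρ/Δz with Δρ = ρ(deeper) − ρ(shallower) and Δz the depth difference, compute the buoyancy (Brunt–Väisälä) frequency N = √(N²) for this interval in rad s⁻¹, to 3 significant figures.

7.98 × 10⁻³ rad s⁻¹

Δρ = 997.391 − 997.020 = 0.371 kg m⁻³ over Δz = 106.3 − 49 = 57.3 m.
N² = (9.8/997.2055) × (0.371/57.3) = 6.3630 × 10⁻⁵ s⁻².
N = √(6.3630 × 10⁻⁵) = 7.9768 × 10⁻³ rad s⁻¹ ≈ 7.98 × 10⁻³ rad s⁻¹.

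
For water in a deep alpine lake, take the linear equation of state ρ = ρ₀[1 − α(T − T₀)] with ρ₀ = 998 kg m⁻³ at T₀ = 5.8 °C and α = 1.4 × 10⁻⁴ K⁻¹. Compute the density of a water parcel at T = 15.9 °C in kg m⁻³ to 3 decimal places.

996.589 kg m⁻³

T − T₀ = +10.1 K.
Bracket = 1 − α·(+10.1) = 1 + (-1.414 × 10⁻³) = 0.9985860.
ρ = 998 × 0.9985860 = 996.589 kg m⁻³.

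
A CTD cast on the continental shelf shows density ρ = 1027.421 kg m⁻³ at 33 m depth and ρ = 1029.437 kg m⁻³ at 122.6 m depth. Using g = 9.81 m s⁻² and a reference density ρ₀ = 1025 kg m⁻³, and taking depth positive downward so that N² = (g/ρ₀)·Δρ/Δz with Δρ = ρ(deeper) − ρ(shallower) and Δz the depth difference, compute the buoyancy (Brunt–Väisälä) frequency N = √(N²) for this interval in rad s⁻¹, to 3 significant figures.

0.0147 rad s⁻¹

Δρ = 1029.437 − 1027.421 = 2.016 kg m⁻³ over Δz = 122.6 − 33 = 89.6 m.
N² = (9.81/1025) × (2.016/89.6) = 2.1534 × 10⁻⁴ s⁻².
N = √(2.1534 × 10⁻⁴) = 0.014674 rad s⁻¹ ≈ 0.0147 rad s⁻¹.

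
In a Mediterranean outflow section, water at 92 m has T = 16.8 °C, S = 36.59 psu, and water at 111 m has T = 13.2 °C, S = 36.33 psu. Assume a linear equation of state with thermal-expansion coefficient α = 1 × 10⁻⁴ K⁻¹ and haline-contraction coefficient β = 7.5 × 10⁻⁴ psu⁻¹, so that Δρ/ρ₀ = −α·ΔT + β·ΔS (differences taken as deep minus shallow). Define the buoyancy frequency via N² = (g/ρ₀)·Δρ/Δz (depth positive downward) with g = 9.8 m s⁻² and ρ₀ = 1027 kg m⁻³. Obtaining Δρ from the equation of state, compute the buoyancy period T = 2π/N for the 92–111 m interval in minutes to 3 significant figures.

11.4 min

ΔT = -3.6 K, ΔS = -0.26 psu (deep − shallow).
Δρ/ρ₀ = −αΔT + βΔS = 3.60 × 10⁻⁴ − 1.95 × 10⁻⁴ = 1.65 × 10⁻⁴, so Δρ ≈ 0.1695 kg m⁻³.
N² = (g/ρ₀)·Δρ/Δz = g·(Δρ/ρ₀)/Δz = 9.8 × 1.65 × 10⁻⁴ / 19 = 8.5105 × 10⁻⁵ s⁻².
N = √(8.5105 × 10⁻⁵) = 9.2252 × 10⁻³ rad s⁻¹ → T = 2π/N = 681.09 s = 11.351 min ≈ 11.4 min.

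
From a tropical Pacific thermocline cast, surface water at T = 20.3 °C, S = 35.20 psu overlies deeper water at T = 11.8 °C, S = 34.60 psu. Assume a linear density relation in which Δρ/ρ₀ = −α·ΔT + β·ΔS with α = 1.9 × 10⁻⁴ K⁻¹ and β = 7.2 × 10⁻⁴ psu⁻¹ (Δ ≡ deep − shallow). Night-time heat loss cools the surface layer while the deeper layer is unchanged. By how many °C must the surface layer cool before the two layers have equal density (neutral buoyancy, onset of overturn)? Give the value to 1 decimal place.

Neutral buoyancy requires Δρ = 0, i.e. −α(T_deep − T_surf′) + β(S_deep − S_surf) = 0.
T_surf′ = T_deep − (β/α)·ΔS = 11.8 − (7.2 × 10⁻⁴/1.9 × 10⁻⁴)·(-0.60) = 14.074 °C.
Cooling required: 20.3 − (14.074) = 6.226 °C.

6.2 °C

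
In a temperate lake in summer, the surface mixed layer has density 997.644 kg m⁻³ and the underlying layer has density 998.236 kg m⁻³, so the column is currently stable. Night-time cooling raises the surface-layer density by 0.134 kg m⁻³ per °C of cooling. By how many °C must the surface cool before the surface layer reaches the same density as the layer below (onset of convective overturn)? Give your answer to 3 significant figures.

4.42 °C

Density deficit of the surface layer: 998.236 − 997.644 = 0.592 kg m⁻³.
Required change = 0.592 / 0.134 = 4.42 °C.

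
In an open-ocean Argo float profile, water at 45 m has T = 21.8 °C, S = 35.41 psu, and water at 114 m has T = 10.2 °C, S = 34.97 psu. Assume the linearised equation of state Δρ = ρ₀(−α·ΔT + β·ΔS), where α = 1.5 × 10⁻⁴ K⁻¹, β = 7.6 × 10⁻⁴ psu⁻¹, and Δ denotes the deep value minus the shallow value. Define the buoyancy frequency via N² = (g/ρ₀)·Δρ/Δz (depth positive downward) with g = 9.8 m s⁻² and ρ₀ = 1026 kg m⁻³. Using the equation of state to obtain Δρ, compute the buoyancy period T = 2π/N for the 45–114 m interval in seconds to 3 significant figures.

ΔT = -11.6 K, ΔS = -0.44 psu (deep − shallow).
Δρ/ρ₀ = −αΔT + βΔS = 1.74 × 10⁻³ − 3.344 × 10⁻⁴ = 1.4056 × 10⁻³, so Δρ ≈ 1.442 kg m⁻³.
N² = (g/ρ₀)·Δρ/Δz = g·(Δρ/ρ₀)/Δz = 9.8 × 1.4056 × 10⁻³ / 69 = 1.9964 × 10⁻⁴ s⁻².
N = √(1.9964 × 10⁻⁴) = 0.014129 rad s⁻¹ → T = 2π/N = 444.70 s ≈ 445 s.

445 s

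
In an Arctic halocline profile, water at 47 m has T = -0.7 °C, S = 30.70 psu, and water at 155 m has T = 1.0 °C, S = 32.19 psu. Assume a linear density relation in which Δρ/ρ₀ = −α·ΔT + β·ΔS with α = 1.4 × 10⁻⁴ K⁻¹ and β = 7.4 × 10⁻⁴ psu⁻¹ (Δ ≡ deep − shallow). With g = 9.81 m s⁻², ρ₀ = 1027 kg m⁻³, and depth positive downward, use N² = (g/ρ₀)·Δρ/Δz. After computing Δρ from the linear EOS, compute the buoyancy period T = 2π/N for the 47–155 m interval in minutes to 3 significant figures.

ΔT = +1.7 K, ΔS = +1.49 psu (deep − shallow).
Δρ/ρ₀ = −αΔT + βΔS = -2.38 × 10⁻⁴ + 1.1026 × 10⁻³ = 8.646 × 10⁻⁴, so Δρ ≈ 0.8879 kg m⁻³.
N² = (g/ρ₀)·Δρ/Δz = g·(Δρ/ρ₀)/Δz = 9.81 × 8.646 × 10⁻⁴ / 108 = 7.8535 × 10⁻⁵ s⁻².
N = √(7.8535 × 10⁻⁵) = 8.8620 × 10⁻³ rad s⁻¹ → T = 2π/N = 709.00 s = 11.817 min ≈ 11.8 min.

11.8 min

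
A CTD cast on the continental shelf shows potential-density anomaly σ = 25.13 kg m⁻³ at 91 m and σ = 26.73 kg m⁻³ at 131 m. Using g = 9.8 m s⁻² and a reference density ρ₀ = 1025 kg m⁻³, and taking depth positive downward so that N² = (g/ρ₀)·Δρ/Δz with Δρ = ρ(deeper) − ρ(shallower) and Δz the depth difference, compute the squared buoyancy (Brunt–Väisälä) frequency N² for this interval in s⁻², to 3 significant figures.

Δρ = 1026.73 − 1025.13 = 1.60 kg m⁻³ over Δz = 131 − 91 = 40 m.
N² = (9.8/1025) × (1.60/40) = 3.8244 × 10⁻⁴ s⁻² ≈ 3.82 × 10⁻⁴ s⁻².

3.82 × 10⁻⁴ s⁻²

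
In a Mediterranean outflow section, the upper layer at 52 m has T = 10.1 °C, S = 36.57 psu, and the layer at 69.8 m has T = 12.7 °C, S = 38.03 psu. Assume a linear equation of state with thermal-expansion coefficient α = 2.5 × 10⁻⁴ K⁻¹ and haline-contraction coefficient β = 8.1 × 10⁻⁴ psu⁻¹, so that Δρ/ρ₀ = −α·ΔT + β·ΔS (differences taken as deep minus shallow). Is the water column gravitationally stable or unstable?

stable

ΔT = 12.7 − 10.1 = +2.6 K and ΔS = 38.03 − 36.57 = +1.46 psu (deep − shallow).
−αΔT = -6.50 × 10⁻⁴; βΔS = 1.1826 × 10⁻³; sum Δρ/ρ₀ = 5.326 × 10⁻⁴.
Δρ/ρ₀ > 0, so Δρ > 0: deeper water is denser → statically stable.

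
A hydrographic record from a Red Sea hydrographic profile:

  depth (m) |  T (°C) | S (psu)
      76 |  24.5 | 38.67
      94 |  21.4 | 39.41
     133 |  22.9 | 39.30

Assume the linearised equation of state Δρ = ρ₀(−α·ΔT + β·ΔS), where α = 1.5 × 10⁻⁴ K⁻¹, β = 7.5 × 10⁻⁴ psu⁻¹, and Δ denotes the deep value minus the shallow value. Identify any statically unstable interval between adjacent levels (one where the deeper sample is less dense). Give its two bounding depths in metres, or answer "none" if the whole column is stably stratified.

94–133 m

Evaluate Δρ/ρ₀ = −αΔT + βΔS across each adjacent pair:
  76–94 m: −αΔT+βΔS = −(1.5 × 10⁻⁴)(-3.1)+(7.5 × 10⁻⁴)(+0.74) = 1.0 × 10⁻³ → stable
  94–133 m: −αΔT+βΔS = −(1.5 × 10⁻⁴)(+1.5)+(7.5 × 10⁻⁴)(-0.11) = -3.1 × 10⁻⁴ → UNSTABLE
The 94–133 m interval has Δρ < 0: lighter water underlies denser water.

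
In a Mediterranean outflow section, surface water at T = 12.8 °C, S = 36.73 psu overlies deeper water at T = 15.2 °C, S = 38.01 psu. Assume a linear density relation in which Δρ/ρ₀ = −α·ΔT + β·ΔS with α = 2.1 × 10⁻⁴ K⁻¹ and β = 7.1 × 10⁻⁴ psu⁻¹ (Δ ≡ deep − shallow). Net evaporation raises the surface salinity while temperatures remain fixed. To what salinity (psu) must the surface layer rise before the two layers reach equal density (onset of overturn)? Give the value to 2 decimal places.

37.30 psu

Neutral buoyancy requires −α(T_deep − T_surf) + β(S_deep − S_surf′) = 0.
S_surf′ = S_deep − (α/β)·ΔT = 38.01 − (2.1 × 10⁻⁴/7.1 × 10⁻⁴)·(+2.4) = 37.3001 psu.
Increase required: 37.3001 − 36.73 = 0.5701 psu.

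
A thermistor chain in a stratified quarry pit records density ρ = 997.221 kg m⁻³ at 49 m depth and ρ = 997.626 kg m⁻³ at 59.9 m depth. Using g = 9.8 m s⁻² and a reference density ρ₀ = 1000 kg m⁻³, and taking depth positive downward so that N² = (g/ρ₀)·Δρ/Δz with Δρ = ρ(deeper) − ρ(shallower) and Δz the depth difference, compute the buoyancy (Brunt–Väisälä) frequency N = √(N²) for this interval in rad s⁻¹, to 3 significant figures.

Δρ = 997.626 − 997.221 = 0.405 kg m⁻³ over Δz = 59.9 − 49 = 10.9 m.
N² = (9.8/1000) × (0.405/10.9) = 3.6413 × 10⁻⁴ s⁻².
N = √(3.6413 × 10⁻⁴) = 0.019082 rad s⁻¹ ≈ 0.0191 rad s⁻¹.

0.0191 rad s⁻¹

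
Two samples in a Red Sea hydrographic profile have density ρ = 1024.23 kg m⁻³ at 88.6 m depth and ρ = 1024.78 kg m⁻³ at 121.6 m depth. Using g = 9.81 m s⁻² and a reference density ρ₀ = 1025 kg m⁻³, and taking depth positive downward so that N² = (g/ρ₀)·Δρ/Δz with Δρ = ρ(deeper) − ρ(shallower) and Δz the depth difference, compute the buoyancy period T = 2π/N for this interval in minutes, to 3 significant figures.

8.29 min

Δρ = 1024.78 − 1024.23 = 0.55 kg m⁻³ over Δz = 121.6 − 88.6 = 33 m.
N² = (9.81/1025) × (0.55/33) = 1.5951 × 10⁻⁴ s⁻².
N = √(1.5951 × 10⁻⁴) = 0.012630 rad s⁻¹, so T = 2π/N = 497.48 s = 8.2913 min ≈ 8.29 min.
A positive N² confirms static stability across the interval.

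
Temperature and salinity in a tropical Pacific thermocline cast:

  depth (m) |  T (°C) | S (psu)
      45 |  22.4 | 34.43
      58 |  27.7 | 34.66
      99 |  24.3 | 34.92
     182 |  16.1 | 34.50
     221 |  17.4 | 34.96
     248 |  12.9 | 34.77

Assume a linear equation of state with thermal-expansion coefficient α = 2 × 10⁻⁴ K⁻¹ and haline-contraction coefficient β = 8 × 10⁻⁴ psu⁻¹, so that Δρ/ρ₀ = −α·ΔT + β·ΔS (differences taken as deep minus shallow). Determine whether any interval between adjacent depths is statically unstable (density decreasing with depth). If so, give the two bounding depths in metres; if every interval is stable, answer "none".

45–58 m

Evaluate Δρ/ρ₀ = −αΔT + βΔS across each adjacent pair:
  45–58 m: −αΔT+βΔS = −(2 × 10⁻⁴)(+5.3)+(8 × 10⁻⁴)(+0.23) = -8.8 × 10⁻⁴ → UNSTABLE
  58–99 m: −αΔT+βΔS = −(2 × 10⁻⁴)(-3.4)+(8 × 10⁻⁴)(+0.26) = 8.9 × 10⁻⁴ → stable
  99–182 m: −αΔT+βΔS = −(2 × 10⁻⁴)(-8.2)+(8 × 10⁻⁴)(-0.42) = 1.3 × 10⁻³ → stable
  182–221 m: −αΔT+βΔS = −(2 × 10⁻⁴)(+1.3)+(8 × 10⁻⁴)(+0.46) = 1.1 × 10⁻⁴ → stable
  221–248 m: −αΔT+βΔS = −(2 × 10⁻⁴)(-4.5)+(8 × 10⁻⁴)(-0.19) = 7.5 × 10⁻⁴ → stable
The 45–58 m interval has Δρ < 0: lighter water underlies denser water.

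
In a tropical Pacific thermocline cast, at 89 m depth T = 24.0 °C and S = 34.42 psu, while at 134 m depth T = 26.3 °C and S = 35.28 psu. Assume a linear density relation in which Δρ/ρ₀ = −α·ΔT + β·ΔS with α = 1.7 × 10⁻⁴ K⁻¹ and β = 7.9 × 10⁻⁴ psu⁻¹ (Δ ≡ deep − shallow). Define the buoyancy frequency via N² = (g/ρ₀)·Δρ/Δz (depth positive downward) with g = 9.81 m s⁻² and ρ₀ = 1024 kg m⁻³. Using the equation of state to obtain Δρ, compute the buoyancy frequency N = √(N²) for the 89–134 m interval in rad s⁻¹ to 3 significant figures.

7.93 × 10⁻³ rad s⁻¹

ΔT = +2.3 K, ΔS = +0.86 psu (deep − shallow).
Δρ/ρ₀ = −αΔT + βΔS = -3.91 × 10⁻⁴ + 6.794 × 10⁻⁴ = 2.884 × 10⁻⁴, so Δρ ≈ 0.2953 kg m⁻³.
N² = (g/ρ₀)·Δρ/Δz = g·(Δρ/ρ₀)/Δz = 9.81 × 2.884 × 10⁻⁴ / 45 = 6.2871 × 10⁻⁵ s⁻².
N = √(6.2871 × 10⁻⁵) = 7.9291 × 10⁻³ rad s⁻¹ ≈ 7.93 × 10⁻³ rad s⁻¹.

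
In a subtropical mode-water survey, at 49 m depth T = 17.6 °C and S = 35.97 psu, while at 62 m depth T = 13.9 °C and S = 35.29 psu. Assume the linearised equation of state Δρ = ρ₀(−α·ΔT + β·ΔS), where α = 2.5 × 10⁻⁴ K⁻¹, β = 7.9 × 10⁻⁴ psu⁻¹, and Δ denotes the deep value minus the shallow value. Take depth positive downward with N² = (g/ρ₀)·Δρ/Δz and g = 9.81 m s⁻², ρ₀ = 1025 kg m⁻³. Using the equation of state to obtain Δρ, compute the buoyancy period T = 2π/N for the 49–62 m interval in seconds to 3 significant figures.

367 s

ΔT = -3.7 K, ΔS = -0.68 psu (deep − shallow).
Δρ/ρ₀ = −αΔT + βΔS = 9.25 × 10⁻⁴ − 5.372 × 10⁻⁴ = 3.878 × 10⁻⁴, so Δρ ≈ 0.3975 kg m⁻³.
N² = (g/ρ₀)·Δρ/Δz = g·(Δρ/ρ₀)/Δz = 9.81 × 3.878 × 10⁻⁴ / 13 = 2.9264 × 10⁻⁴ s⁻².
N = √(2.9264 × 10⁻⁴) = 0.017107 rad s⁻¹ → T = 2π/N = 367.29 s ≈ 367 s.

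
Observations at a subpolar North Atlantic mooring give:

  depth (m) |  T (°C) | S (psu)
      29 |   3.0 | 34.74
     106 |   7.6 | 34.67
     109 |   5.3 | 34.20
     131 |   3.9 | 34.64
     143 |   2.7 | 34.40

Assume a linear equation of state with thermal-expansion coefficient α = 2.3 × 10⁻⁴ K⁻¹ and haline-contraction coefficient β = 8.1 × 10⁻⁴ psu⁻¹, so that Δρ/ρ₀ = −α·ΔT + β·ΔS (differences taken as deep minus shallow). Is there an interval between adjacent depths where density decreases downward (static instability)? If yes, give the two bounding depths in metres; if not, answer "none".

Evaluate Δρ/ρ₀ = −αΔT + βΔS across each adjacent pair:
  29–106 m: −αΔT+βΔS = −(2.3 × 10⁻⁴)(+4.6)+(8.1 × 10⁻⁴)(-0.07) = -1.1 × 10⁻³ → UNSTABLE
  106–109 m: −αΔT+βΔS = −(2.3 × 10⁻⁴)(-2.3)+(8.1 × 10⁻⁴)(-0.47) = 1.5 × 10⁻⁴ → stable
  109–131 m: −αΔT+βΔS = −(2.3 × 10⁻⁴)(-1.4)+(8.1 × 10⁻⁴)(+0.44) = 6.8 × 10⁻⁴ → stable
  131–143 m: −αΔT+βΔS = −(2.3 × 10⁻⁴)(-1.2)+(8.1 × 10⁻⁴)(-0.24) = 8.2 × 10⁻⁵ → stable
The 29–106 m interval has Δρ < 0: lighter water underlies denser water.

29–106 m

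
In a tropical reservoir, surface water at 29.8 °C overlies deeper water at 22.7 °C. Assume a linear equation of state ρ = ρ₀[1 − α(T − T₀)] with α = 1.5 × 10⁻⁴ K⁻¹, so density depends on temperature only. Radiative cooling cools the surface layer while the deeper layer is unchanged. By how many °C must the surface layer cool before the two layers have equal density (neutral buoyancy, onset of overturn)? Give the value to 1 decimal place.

With temperature the only control, equal density requires T_surf′ = T_deep.
T_surf′ = 22.7 °C.
Cooling required: 29.8 − 22.7 = 7.1 °C.

7.1 °C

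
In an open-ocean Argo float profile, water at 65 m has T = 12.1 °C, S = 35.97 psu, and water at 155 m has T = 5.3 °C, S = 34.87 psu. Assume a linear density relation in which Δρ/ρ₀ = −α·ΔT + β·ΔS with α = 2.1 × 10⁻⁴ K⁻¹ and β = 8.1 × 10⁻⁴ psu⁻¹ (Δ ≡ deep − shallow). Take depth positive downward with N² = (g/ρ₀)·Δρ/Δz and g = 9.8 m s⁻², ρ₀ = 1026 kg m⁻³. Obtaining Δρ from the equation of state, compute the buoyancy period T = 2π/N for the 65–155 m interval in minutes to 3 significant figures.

ΔT = -6.8 K, ΔS = -1.10 psu (deep − shallow).
Δρ/ρ₀ = −αΔT + βΔS = 1.428 × 10⁻³ − 8.91 × 10⁻⁴ = 5.37 × 10⁻⁴, so Δρ ≈ 0.5510 kg m⁻³.
N² = (g/ρ₀)·Δρ/Δz = g·(Δρ/ρ₀)/Δz = 9.8 × 5.37 × 10⁻⁴ / 90 = 5.8473 × 10⁻⁵ s⁻².
N = √(5.8473 × 10⁻⁵) = 7.6468 × 10⁻³ rad s⁻¹ → T = 2π/N = 821.68 s = 13.695 min ≈ 13.7 min.

13.7 min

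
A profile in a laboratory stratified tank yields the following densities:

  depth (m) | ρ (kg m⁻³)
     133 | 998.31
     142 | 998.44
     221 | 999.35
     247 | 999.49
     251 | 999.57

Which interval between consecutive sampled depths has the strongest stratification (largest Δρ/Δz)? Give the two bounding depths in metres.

Compute the density gradient over each adjacent pair:
  133–142 m: Δρ/Δz = 0.13/9 = 0.014 kg m⁻⁴
  142–221 m: Δρ/Δz = 0.91/79 = 0.012 kg m⁻⁴
  221–247 m: Δρ/Δz = 0.14/26 = 5.4 × 10⁻³ kg m⁻⁴
  247–251 m: Δρ/Δz = 0.08/4 = 0.020 kg m⁻⁴
The largest gradient is in the 247–251 m interval — the pycnocline.

247–251 m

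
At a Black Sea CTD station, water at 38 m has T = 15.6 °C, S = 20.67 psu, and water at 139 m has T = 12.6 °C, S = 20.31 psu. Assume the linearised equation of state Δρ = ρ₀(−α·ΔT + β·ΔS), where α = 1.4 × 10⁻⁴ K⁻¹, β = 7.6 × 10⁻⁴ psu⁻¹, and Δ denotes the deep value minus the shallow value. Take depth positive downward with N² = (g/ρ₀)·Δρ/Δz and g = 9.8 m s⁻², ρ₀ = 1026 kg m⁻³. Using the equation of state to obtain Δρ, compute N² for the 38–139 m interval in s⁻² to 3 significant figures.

1.42 × 10⁻⁵ s⁻²

ΔT = -3.0 K, ΔS = -0.36 psu (deep − shallow).
Δρ/ρ₀ = −αΔT + βΔS = 4.20 × 10⁻⁴ − 2.736 × 10⁻⁴ = 1.464 × 10⁻⁴, so Δρ ≈ 0.1502 kg m⁻³.
N² = (g/ρ₀)·Δρ/Δz = g·(Δρ/ρ₀)/Δz = 9.8 × 1.464 × 10⁻⁴ / 101 = 1.4205 × 10⁻⁵ s⁻² ≈ 1.42 × 10⁻⁵ s⁻².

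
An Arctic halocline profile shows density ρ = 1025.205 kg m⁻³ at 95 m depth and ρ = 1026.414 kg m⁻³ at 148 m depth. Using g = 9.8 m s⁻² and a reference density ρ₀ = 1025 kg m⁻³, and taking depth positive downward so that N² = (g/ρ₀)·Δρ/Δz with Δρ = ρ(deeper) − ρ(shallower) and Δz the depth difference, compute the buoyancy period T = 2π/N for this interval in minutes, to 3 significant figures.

7.09 min

Δρ = 1026.414 − 1025.205 = 1.209 kg m⁻³ over Δz = 148 − 95 = 53 m.
N² = (9.8/1025) × (1.209/53) = 2.1810 × 10⁻⁴ s⁻².
N = √(2.1810 × 10⁻⁴) = 0.014768 rad s⁻¹, so T = 2π/N = 425.46 s = 7.0910 min ≈ 7.09 min.
N² > 0, so the interval is statically stable.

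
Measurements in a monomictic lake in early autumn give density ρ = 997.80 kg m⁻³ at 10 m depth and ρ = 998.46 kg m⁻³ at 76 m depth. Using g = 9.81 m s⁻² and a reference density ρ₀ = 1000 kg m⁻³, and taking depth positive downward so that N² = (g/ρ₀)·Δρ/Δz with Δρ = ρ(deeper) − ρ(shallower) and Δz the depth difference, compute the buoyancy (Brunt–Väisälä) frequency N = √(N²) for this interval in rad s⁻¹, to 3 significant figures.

Δρ = 998.46 − 997.80 = 0.66 kg m⁻³ over Δz = 76 − 10 = 66 m.
N² = (9.81/1000) × (0.66/66) = 9.8100 × 10⁻⁵ s⁻².
N = √(9.8100 × 10⁻⁵) = 9.9045 × 10⁻³ rad s⁻¹ ≈ 9.90 × 10⁻³ rad s⁻¹.

9.90 × 10⁻³ rad s⁻¹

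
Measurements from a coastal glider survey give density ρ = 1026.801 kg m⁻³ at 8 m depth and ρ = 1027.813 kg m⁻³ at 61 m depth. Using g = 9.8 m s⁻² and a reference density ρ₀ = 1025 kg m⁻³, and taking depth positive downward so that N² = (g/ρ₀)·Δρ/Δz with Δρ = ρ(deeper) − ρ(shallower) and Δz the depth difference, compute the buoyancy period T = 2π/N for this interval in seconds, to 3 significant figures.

465 s

Δρ = 1027.813 − 1026.801 = 1.012 kg m⁻³ over Δz = 61 − 8 = 53 m.
N² = (9.8/1025) × (1.012/53) = 1.8256 × 10⁻⁴ s⁻².
N = √(1.8256 × 10⁻⁴) = 0.013511 rad s⁻¹, so T = 2π/N = 465.04 s ≈ 465 s.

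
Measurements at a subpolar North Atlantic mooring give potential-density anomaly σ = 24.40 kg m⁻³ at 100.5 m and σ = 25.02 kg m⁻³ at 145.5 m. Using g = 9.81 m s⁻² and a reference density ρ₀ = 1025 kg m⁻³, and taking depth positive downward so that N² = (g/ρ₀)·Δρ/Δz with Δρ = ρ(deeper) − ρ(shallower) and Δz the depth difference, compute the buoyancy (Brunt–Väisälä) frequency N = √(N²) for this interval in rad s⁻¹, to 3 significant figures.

0.0115 rad s⁻¹

Δρ = 1025.02 − 1024.40 = 0.62 kg m⁻³ over Δz = 145.5 − 100.5 = 45 m.
N² = (9.81/1025) × (0.62/45) = 1.3186 × 10⁻⁴ s⁻².
N = √(1.3186 × 10⁻⁴) = 0.011483 rad s⁻¹ ≈ 0.0115 rad s⁻¹.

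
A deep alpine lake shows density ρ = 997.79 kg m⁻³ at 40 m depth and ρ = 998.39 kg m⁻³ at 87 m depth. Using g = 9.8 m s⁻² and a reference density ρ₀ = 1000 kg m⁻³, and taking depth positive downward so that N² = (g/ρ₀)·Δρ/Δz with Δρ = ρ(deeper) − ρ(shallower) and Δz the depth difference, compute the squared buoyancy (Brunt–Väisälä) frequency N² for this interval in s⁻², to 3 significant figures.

1.25 × 10⁻⁴ s⁻²

Δρ = 998.39 − 997.79 = 0.60 kg m⁻³ over Δz = 87 − 40 = 47 m.
N² = (9.8/1000) × (0.60/47) = 1.2511 × 10⁻⁴ s⁻² ≈ 1.25 × 10⁻⁴ s⁻².
N² > 0, so the interval is statically stable.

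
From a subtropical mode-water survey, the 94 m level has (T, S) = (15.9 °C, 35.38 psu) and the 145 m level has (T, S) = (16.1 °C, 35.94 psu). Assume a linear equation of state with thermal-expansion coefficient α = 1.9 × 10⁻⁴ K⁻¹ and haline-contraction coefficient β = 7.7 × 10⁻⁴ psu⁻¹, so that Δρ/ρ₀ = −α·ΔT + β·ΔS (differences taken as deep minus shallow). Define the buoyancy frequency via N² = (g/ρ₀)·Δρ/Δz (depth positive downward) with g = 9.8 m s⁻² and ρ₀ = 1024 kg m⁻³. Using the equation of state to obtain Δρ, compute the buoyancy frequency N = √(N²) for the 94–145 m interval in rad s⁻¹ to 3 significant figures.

8.69 × 10⁻³ rad s⁻¹

ΔT = +0.2 K, ΔS = +0.56 psu (deep − shallow).
Δρ/ρ₀ = −αΔT + βΔS = -3.80 × 10⁻⁵ + 4.312 × 10⁻⁴ = 3.932 × 10⁻⁴, so Δρ ≈ 0.4026 kg m⁻³.
N² = (g/ρ₀)·Δρ/Δz = g·(Δρ/ρ₀)/Δz = 9.8 × 3.932 × 10⁻⁴ / 51 = 7.5556 × 10⁻⁵ s⁻².
N = √(7.5556 × 10⁻⁵) = 8.6923 × 10⁻³ rad s⁻¹ ≈ 8.69 × 10⁻³ rad s⁻¹.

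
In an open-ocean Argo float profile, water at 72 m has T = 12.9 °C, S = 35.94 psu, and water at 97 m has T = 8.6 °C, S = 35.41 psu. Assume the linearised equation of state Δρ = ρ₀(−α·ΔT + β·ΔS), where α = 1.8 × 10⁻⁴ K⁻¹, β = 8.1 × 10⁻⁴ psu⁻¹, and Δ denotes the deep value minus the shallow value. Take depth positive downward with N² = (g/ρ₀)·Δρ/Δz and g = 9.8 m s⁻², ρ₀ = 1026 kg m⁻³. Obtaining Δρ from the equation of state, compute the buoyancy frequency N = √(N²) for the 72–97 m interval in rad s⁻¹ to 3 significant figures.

0.0116 rad s⁻¹

ΔT = -4.3 K, ΔS = -0.53 psu (deep − shallow).
Δρ/ρ₀ = −αΔT + βΔS = 7.74 × 10⁻⁴ − 4.293 × 10⁻⁴ = 3.447 × 10⁻⁴, so Δρ ≈ 0.3537 kg m⁻³.
N² = (g/ρ₀)·Δρ/Δz = g·(Δρ/ρ₀)/Δz = 9.8 × 3.447 × 10⁻⁴ / 25 = 1.3512 × 10⁻⁴ s⁻².
N = √(1.3512 × 10⁻⁴) = 0.011624 rad s⁻¹ ≈ 0.0116 rad s⁻¹.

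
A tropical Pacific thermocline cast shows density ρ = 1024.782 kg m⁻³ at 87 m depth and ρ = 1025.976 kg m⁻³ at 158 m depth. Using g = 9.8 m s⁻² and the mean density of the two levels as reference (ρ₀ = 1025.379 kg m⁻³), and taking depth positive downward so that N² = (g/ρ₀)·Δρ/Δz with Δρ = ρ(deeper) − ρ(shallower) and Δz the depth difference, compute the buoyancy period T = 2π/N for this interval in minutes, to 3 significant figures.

Δρ = 1025.976 − 1024.782 = 1.194 kg m⁻³ over Δz = 158 − 87 = 71 m.
N² = (9.8/1025.379) × (1.194/71) = 1.6073 × 10⁻⁴ s⁻².
N = √(1.6073 × 10⁻⁴) = 0.012678 rad s⁻¹, so T = 2π/N = 495.60 s = 8.2600 min ≈ 8.26 min.

8.26 min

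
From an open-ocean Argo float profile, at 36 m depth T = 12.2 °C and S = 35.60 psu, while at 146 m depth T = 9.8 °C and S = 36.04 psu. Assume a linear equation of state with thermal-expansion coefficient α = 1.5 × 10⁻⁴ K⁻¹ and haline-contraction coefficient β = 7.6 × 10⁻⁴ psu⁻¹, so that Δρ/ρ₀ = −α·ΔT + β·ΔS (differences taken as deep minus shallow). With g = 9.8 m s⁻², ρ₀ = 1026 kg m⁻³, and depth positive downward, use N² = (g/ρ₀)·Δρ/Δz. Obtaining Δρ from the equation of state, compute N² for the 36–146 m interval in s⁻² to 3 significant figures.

ΔT = -2.4 K, ΔS = +0.44 psu (deep − shallow).
Δρ/ρ₀ = −αΔT + βΔS = 3.60 × 10⁻⁴ + 3.344 × 10⁻⁴ = 6.944 × 10⁻⁴, so Δρ ≈ 0.7125 kg m⁻³.
N² = (g/ρ₀)·Δρ/Δz = g·(Δρ/ρ₀)/Δz = 9.8 × 6.944 × 10⁻⁴ / 110 = 6.1865 × 10⁻⁵ s⁻² ≈ 6.19 × 10⁻⁵ s⁻².

6.19 × 10⁻⁵ s⁻²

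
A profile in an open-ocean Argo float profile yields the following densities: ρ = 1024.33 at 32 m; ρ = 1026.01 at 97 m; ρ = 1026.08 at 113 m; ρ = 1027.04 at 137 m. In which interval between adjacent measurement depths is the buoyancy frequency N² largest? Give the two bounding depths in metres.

Compute the density gradient over each adjacent pair:
  32–97 m: Δρ/Δz = 1.68/65 = 0.026 kg m⁻⁴
  97–113 m: Δρ/Δz = 0.07/16 = 4.4 × 10⁻³ kg m⁻⁴
  113–137 m: Δρ/Δz = 0.96/24 = 0.040 kg m⁻⁴
The largest gradient is in the 113–137 m interval — the pycnocline.

113–137 m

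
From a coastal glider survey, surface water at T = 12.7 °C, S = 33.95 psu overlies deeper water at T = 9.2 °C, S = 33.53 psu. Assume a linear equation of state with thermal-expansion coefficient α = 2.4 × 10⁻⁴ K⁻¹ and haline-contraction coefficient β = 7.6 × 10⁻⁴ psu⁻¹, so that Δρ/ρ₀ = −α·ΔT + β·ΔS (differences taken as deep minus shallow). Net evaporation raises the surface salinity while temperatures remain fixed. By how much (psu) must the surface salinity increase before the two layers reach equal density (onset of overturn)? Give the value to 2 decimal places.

Neutral buoyancy requires −α(T_deep − T_surf) + β(S_deep − S_surf′) = 0.
S_surf′ = S_deep − (α/β)·ΔT = 33.53 − (2.4 × 10⁻⁴/7.6 × 10⁻⁴)·(-3.5) = 34.6353 psu.
Increase required: 34.6353 − 33.95 = 0.6853 psu.

0.69 psu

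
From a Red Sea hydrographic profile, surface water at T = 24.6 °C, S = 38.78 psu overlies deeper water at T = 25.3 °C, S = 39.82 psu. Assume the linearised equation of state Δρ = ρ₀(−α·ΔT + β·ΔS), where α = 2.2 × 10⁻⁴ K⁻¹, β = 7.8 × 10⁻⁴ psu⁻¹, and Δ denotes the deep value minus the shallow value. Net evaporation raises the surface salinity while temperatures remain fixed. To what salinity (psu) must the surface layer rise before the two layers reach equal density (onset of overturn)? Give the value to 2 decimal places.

Neutral buoyancy requires −α(T_deep − T_surf) + β(S_deep − S_surf′) = 0.
S_surf′ = S_deep − (α/β)·ΔT = 39.82 − (2.2 × 10⁻⁴/7.8 × 10⁻⁴)·(+0.7) = 39.6226 psu.
Increase required: 39.6226 − 38.78 = 0.8426 psu.

39.62 psu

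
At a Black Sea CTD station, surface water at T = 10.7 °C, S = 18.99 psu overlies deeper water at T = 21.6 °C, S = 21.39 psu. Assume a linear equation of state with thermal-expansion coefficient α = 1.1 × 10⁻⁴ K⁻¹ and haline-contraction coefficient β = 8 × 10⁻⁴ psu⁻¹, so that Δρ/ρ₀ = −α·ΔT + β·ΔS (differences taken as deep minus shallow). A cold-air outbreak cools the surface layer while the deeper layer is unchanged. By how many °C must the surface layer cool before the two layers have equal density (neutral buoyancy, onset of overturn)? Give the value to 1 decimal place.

6.6 °C

Neutral buoyancy requires Δρ = 0, i.e. −α(T_deep − T_surf′) + β(S_deep − S_surf) = 0.
T_surf′ = T_deep − (β/α)·ΔS = 21.6 − (8 × 10⁻⁴/1.1 × 10⁻⁴)·(+2.40) = 4.145 °C.
Cooling required: 10.7 − (4.145) = 6.555 °C.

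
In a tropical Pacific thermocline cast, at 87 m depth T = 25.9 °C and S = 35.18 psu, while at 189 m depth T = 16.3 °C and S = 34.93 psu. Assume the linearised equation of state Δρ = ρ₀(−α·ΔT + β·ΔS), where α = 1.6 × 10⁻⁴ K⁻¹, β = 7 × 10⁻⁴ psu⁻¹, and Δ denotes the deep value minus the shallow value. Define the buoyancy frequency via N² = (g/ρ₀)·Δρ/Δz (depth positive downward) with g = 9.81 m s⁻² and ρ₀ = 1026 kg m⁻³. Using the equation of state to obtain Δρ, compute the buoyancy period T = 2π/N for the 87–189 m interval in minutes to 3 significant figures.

ΔT = -9.6 K, ΔS = -0.25 psu (deep − shallow).
Δρ/ρ₀ = −αΔT + βΔS = 1.536 × 10⁻³ − 1.75 × 10⁻⁴ = 1.361 × 10⁻³, so Δρ ≈ 1.396 kg m⁻³.
N² = (g/ρ₀)·Δρ/Δz = g·(Δρ/ρ₀)/Δz = 9.81 × 1.361 × 10⁻³ / 102 = 1.3090 × 10⁻⁴ s⁻².
N = √(1.3090 × 10⁻⁴) = 0.011441 rad s⁻¹ → T = 2π/N = 549.18 s = 9.1530 min ≈ 9.15 min.

9.15 min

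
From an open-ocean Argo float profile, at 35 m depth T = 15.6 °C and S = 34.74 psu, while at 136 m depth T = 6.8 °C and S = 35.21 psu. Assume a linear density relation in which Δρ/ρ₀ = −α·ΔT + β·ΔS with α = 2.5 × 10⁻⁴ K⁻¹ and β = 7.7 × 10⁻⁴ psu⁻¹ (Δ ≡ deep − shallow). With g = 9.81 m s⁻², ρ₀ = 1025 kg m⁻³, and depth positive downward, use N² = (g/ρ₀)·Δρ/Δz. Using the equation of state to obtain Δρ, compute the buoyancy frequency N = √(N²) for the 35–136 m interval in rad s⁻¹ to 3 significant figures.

0.0158 rad s⁻¹

ΔT = -8.8 K, ΔS = +0.47 psu (deep − shallow).
Δρ/ρ₀ = −αΔT + βΔS = 2.20 × 10⁻³ + 3.619 × 10⁻⁴ = 2.5619 × 10⁻³, so Δρ ≈ 2.626 kg m⁻³.
N² = (g/ρ₀)·Δρ/Δz = g·(Δρ/ρ₀)/Δz = 9.81 × 2.5619 × 10⁻³ / 101 = 2.4883 × 10⁻⁴ s⁻².
N = √(2.4883 × 10⁻⁴) = 0.015774 rad s⁻¹ ≈ 0.0158 rad s⁻¹.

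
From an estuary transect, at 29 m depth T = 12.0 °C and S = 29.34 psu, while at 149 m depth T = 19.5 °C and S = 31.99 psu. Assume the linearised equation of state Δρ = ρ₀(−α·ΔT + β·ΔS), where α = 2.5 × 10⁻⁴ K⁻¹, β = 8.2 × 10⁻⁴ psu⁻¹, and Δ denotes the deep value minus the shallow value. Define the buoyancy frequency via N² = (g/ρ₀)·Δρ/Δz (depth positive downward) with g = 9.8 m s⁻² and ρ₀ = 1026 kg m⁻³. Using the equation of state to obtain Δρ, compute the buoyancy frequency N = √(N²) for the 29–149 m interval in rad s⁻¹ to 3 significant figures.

ΔT = +7.5 K, ΔS = +2.65 psu (deep − shallow).
Δρ/ρ₀ = −αΔT + βΔS = -1.875 × 10⁻³ + 2.173 × 10⁻³ = 2.98 × 10⁻⁴, so Δρ ≈ 0.3057 kg m⁻³.
N² = (g/ρ₀)·Δρ/Δz = g·(Δρ/ρ₀)/Δz = 9.8 × 2.98 × 10⁻⁴ / 120 = 2.4337 × 10⁻⁵ s⁻².
N = √(2.4337 × 10⁻⁵) = 4.9333 × 10⁻³ rad s⁻¹ ≈ 4.93 × 10⁻³ rad s⁻¹.

4.93 × 10⁻³ rad s⁻¹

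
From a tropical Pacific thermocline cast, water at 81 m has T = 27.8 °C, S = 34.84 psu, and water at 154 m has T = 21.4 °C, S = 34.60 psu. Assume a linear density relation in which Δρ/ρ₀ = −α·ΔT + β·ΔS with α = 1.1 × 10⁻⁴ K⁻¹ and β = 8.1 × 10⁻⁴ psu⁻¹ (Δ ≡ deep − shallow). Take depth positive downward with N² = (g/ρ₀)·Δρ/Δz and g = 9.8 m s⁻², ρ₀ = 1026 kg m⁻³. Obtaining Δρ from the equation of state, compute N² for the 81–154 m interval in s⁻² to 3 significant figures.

ΔT = -6.4 K, ΔS = -0.24 psu (deep − shallow).
Δρ/ρ₀ = −αΔT + βΔS = 7.04 × 10⁻⁴ − 1.944 × 10⁻⁴ = 5.096 × 10⁻⁴, so Δρ ≈ 0.5228 kg m⁻³.
N² = (g/ρ₀)·Δρ/Δz = g·(Δρ/ρ₀)/Δz = 9.8 × 5.096 × 10⁻⁴ / 73 = 6.8412 × 10⁻⁵ s⁻² ≈ 6.84 × 10⁻⁵ s⁻².

6.84 × 10⁻⁵ s⁻²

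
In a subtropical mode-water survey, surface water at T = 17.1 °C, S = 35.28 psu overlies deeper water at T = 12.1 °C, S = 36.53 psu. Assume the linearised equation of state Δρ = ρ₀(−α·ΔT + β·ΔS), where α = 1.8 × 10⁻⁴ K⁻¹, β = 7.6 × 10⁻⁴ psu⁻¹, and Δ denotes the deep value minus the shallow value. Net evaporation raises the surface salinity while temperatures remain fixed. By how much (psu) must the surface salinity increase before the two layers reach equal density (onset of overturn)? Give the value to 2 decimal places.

2.43 psu

Neutral buoyancy requires −α(T_deep − T_surf) + β(S_deep − S_surf′) = 0.
S_surf′ = S_deep − (α/β)·ΔT = 36.53 − (1.8 × 10⁻⁴/7.6 × 10⁻⁴)·(-5.0) = 37.7142 psu.
Increase required: 37.7142 − 35.28 = 2.4342 psu.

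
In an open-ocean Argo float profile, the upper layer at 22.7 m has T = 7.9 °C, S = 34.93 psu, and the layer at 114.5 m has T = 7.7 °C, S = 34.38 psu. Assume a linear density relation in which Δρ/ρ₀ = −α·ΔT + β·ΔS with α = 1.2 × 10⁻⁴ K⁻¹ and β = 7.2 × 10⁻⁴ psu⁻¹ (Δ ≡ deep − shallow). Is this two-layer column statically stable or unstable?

unstable

ΔT = 7.7 − 7.9 = -0.2 K and ΔS = 34.38 − 34.93 = -0.55 psu (deep − shallow).
−αΔT = 2.40 × 10⁻⁵; βΔS = -3.96 × 10⁻⁴; sum Δρ/ρ₀ = -3.72 × 10⁻⁴.
Δρ/ρ₀ < 0, so Δρ < 0: deeper water is lighter → statically unstable; the column would overturn.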